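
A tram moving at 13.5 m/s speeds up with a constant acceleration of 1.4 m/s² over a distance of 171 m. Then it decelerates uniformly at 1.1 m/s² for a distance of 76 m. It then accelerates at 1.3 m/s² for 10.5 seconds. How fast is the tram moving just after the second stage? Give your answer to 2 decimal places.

22.22 m/s

Phase 1 (accelerating): v₀ = 13.5 m/s, a = 1.4 m/s².
v² = v₀² + 2aΔx = 13.5² + 2·1.4·171 = 661 → v = 25.7 m/s
t = (v − v₀)/a = (25.7 − 13.5)/1.4 = 8.72 s

Phase 2 (decelerating): v₀ = 25.7 m/s, a = -1.1 m/s².
v² = v₀² + 2aΔx = 25.7² + 2·-1.1·76 = 494 → v = 22.2 m/s
t = (v − v₀)/a = (22.2 − 25.7)/-1.1 = 3.17 s
Speed at end of phase 2 = 22.2 m/s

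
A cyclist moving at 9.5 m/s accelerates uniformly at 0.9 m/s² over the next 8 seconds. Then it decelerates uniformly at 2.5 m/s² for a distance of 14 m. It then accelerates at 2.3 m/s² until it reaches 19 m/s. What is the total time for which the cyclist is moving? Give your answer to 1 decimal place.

10.9 s

Phase 1 (accelerating): v₀ = 9.50 m/s, a = 0.9 m/s².
v = v₀ + at = 9.50 + (0.9)(8) = 16.7 m/s
Δx = v₀t + ½at² = 9.50·8 + 0.5·0.9·8² = 105 m

Phase 2 (decelerating): v₀ = 16.7 m/s, a = -2.5 m/s².
v² = v₀² + 2aΔx = 16.7² + 2·-2.5·14 = 209 → v = 14.5 m/s
t = (v − v₀)/a = (14.5 − 16.7)/-2.5 = 0.899 s

Phase 3 (accelerating): v₀ = 14.5 m/s, a = 2.3 m/s².
v = v₀ + at → t = (19 − 14.5) / 2.3 = 1.98 s
v² = v₀² + 2aΔx → Δx = (19² − 14.5²)/(2·2.3) = 33.1 m
Total time = 8.00 + 0.899 + 1.98 = 10.9 s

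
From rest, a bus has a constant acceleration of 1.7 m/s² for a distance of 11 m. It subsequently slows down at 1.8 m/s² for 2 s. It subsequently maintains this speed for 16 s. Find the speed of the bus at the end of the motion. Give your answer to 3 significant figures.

2.52 m/s

Phase 1 (accelerating): v₀ = 0 m/s, a = 1.7 m/s².
v² = v₀² + 2aΔx = 0² + 2·1.7·11 = 37.4 → v = 6.12 m/s
t = (v − v₀)/a = (6.12 − 0)/1.7 = 3.60 s

Phase 2 (decelerating): v₀ = 6.12 m/s, a = -1.8 m/s².
v = v₀ + at = 6.12 + (-1.8)(2) = 2.52 m/s
Δx = v₀t + ½at² = 6.12·2 + 0.5·-1.8·2² = 8.63 m

Phase 3 (constant speed): v₀ = 2.52 m/s, a = 0 m/s².
v = v₀ + at = 2.52 + (0)(16) = 2.52 m/s
Δx = v₀t + ½at² = 2.52·16 + 0.5·0·16² = 40.2 m
Final speed = 2.52 m/s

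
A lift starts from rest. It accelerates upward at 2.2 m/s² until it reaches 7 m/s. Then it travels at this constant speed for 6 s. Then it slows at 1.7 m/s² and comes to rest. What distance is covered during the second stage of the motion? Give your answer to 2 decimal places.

42.00 m

Phase 1 (accelerating): v₀ = 0 m/s, a = 2.2 m/s².
v = v₀ + at → t = (7 − 0) / 2.2 = 3.18 s
v² = v₀² + 2aΔx → Δx = (7² − 0²)/(2·2.2) = 11.1 m

Phase 2 (constant speed): v₀ = 7.00 m/s, a = 0 m/s².
v = v₀ + at = 7.00 + (0)(6) = 7.00 m/s
Δx = v₀t + ½at² = 7.00·6 + 0.5·0·6² = 42.0 m
Distance in phase 2 = 42.0 m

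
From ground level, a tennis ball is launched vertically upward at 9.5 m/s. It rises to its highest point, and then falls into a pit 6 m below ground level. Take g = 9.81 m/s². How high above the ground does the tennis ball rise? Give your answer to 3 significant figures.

4.60 m

Phase 1 (rising): v₀ = 9.50 m/s, a = -9.81 m/s².
v = v₀ + at → t = (0 − 9.50) / -9.81 = 0.968 s
v² = v₀² + 2aΔx → Δx = (0² − 9.50²)/(2·-9.81) = 4.60 m
Maximum height = 4.60 m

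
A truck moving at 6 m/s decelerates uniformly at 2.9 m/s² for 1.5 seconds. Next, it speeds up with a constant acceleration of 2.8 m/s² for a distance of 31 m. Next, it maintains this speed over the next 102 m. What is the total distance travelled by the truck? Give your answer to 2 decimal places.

138.74 m

Phase 1 (decelerating): v₀ = 6.00 m/s, a = -2.9 m/s².
v = v₀ + at = 6.00 + (-2.9)(1.5) = 1.65 m/s
Δx = v₀t + ½at² = 6.00·1.5 + 0.5·-2.9·1.5² = 5.74 m

Phase 2 (accelerating): v₀ = 1.65 m/s, a = 2.8 m/s².
v² = v₀² + 2aΔx = 1.65² + 2·2.8·31 = 176 → v = 13.3 m/s
t = (v − v₀)/a = (13.3 − 1.65)/2.8 = 4.15 s

Phase 3 (constant speed): v₀ = 13.3 m/s, a = 0 m/s².
Constant speed: t = d/v = 102/13.3 = 7.68 s
Total distance = 5.74 + 31.0 + 102 = 139 m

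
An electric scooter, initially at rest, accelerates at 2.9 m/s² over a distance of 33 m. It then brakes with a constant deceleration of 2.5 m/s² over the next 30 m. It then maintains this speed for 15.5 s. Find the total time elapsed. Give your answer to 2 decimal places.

Phase 1 (accelerating): v₀ = 0 m/s, a = 2.9 m/s².
v² = v₀² + 2aΔx = 0² + 2·2.9·33 = 191 → v = 13.8 m/s
t = (v − v₀)/a = (13.8 − 0)/2.9 = 4.77 s

Phase 2 (decelerating): v₀ = 13.8 m/s, a = -2.5 m/s².
v² = v₀² + 2aΔx = 13.8² + 2·-2.5·30 = 41.4 → v = 6.43 m/s
t = (v − v₀)/a = (6.43 − 13.8)/-2.5 = 2.96 s

Phase 3 (constant speed): v₀ = 6.43 m/s, a = 0 m/s².
v = v₀ + at = 6.43 + (0)(15.5) = 6.43 m/s
Δx = v₀t + ½at² = 6.43·15.5 + 0.5·0·15.5² = 99.7 m
Total time = 4.77 + 2.96 + 15.5 = 23.2 s

23.23 s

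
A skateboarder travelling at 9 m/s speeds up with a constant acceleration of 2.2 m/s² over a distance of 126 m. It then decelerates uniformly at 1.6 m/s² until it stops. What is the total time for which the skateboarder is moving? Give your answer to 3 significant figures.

23.1 s

Phase 1 (accelerating): v₀ = 9.00 m/s, a = 2.2 m/s².
v² = v₀² + 2aΔx = 9.00² + 2·2.2·126 = 635 → v = 25.2 m/s
t = (v − v₀)/a = (25.2 − 9.00)/2.2 = 7.37 s

Phase 2 (decelerating): v₀ = 25.2 m/s, a = -1.6 m/s².
v = v₀ + at → t = (0 − 25.2) / -1.6 = 15.8 s
v² = v₀² + 2aΔx → Δx = (0² − 25.2²)/(2·-1.6) = 199 m
Total time = 7.37 + 15.8 = 23.1 s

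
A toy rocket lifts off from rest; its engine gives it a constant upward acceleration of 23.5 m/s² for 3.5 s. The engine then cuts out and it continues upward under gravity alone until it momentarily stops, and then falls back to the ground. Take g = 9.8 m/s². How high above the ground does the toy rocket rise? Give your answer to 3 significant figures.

Phase 1 (powered ascent): v₀ = 0 m/s, a = 23.5 m/s².
v = v₀ + at = 0 + (23.5)(3.5) = 82.2 m/s
Δx = v₀t + ½at² = 0·3.5 + 0.5·23.5·3.5² = 144 m

Phase 2 (coasting upward): v₀ = 82.2 m/s, a = -9.8 m/s².
v = v₀ + at → t = (0 − 82.2) / -9.8 = 8.39 s
v² = v₀² + 2aΔx → Δx = (0² − 82.2²)/(2·-9.8) = 345 m
Maximum height = 144 + 345 = 489 m

489 m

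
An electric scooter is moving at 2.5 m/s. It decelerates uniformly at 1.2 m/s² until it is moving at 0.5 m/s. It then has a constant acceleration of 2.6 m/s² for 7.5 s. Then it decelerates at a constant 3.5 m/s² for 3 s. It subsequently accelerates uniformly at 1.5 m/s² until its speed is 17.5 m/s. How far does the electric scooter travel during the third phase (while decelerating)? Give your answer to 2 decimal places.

44.25 m

Phase 1 (decelerating): v₀ = 2.50 m/s, a = -1.2 m/s².
v = v₀ + at → t = (0.5 − 2.50) / -1.2 = 1.67 s
v² = v₀² + 2aΔx → Δx = (0.5² − 2.50²)/(2·-1.2) = 2.50 m

Phase 2 (accelerating): v₀ = 0.500 m/s, a = 2.6 m/s².
v = v₀ + at = 0.500 + (2.6)(7.5) = 20.0 m/s
Δx = v₀t + ½at² = 0.500·7.5 + 0.5·2.6·7.5² = 76.9 m

Phase 3 (decelerating): v₀ = 20.0 m/s, a = -3.5 m/s².
v = v₀ + at = 20.0 + (-3.5)(3) = 9.50 m/s
Δx = v₀t + ½at² = 20.0·3 + 0.5·-3.5·3² = 44.2 m
Distance in phase 3 = 44.2 m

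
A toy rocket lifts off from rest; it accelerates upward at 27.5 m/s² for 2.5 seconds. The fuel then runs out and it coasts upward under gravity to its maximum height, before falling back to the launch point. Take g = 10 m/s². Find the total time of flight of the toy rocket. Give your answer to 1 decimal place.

17.4 s

Phase 1 (powered ascent): v₀ = 0 m/s, a = 27.5 m/s².
v = v₀ + at = 0 + (27.5)(2.5) = 68.8 m/s
Δx = v₀t + ½at² = 0·2.5 + 0.5·27.5·2.5² = 85.9 m

Phase 2 (coasting upward): v₀ = 68.8 m/s, a = -10 m/s².
v = v₀ + at → t = (0 − 68.8) / -10 = 6.88 s
v² = v₀² + 2aΔx → Δx = (0² − 68.8²)/(2·-10) = 236 m

Phase 3 (free fall): v₀ = 0 m/s, a = -10 m/s².
Falls 322 m from rest: t = √(2·322/10) = 8.03 s; v = g·t = 80.3 m/s.
Total time = 2.50 + 6.88 + 8.03 = 17.4 s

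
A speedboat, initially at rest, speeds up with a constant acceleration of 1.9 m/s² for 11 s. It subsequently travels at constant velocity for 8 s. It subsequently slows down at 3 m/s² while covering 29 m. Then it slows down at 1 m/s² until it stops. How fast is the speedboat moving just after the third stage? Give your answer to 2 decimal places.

Phase 1 (accelerating): v₀ = 0 m/s, a = 1.9 m/s².
v = v₀ + at = 0 + (1.9)(11) = 20.9 m/s
Δx = v₀t + ½at² = 0·11 + 0.5·1.9·11² = 115 m

Phase 2 (constant speed): v₀ = 20.9 m/s, a = 0 m/s².
v = v₀ + at = 20.9 + (0)(8) = 20.9 m/s
Δx = v₀t + ½at² = 20.9·8 + 0.5·0·8² = 167 m

Phase 3 (decelerating): v₀ = 20.9 m/s, a = -3 m/s².
v² = v₀² + 2aΔx = 20.9² + 2·-3·29 = 263 → v = 16.2 m/s
t = (v − v₀)/a = (16.2 − 20.9)/-3 = 1.56 s
Speed at end of phase 3 = 16.2 m/s

16.21 m/s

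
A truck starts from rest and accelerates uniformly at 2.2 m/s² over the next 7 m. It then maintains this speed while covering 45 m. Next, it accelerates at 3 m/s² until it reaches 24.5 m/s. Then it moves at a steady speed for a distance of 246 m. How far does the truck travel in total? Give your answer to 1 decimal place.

Phase 1 (accelerating): v₀ = 0 m/s, a = 2.2 m/s².
v² = v₀² + 2aΔx = 0² + 2·2.2·7 = 30.8 → v = 5.55 m/s
t = (v − v₀)/a = (5.55 − 0)/2.2 = 2.52 s

Phase 2 (constant speed): v₀ = 5.55 m/s, a = 0 m/s².
Constant speed: t = d/v = 45/5.55 = 8.11 s

Phase 3 (accelerating): v₀ = 5.55 m/s, a = 3 m/s².
v = v₀ + at → t = (24.5 − 5.55) / 3 = 6.32 s
v² = v₀² + 2aΔx → Δx = (24.5² − 5.55²)/(2·3) = 94.9 m

Phase 4 (constant speed): v₀ = 24.5 m/s, a = 0 m/s².
Constant speed: t = d/v = 246/24.5 = 10.0 s
Total distance = 7.00 + 45.0 + 94.9 + 246 = 393 m

392.9 m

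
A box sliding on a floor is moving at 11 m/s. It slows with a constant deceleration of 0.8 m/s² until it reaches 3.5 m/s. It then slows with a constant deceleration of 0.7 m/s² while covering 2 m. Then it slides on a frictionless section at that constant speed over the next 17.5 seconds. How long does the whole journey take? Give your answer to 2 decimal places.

27.48 s

Phase 1 (decelerating): v₀ = 11.0 m/s, a = -0.8 m/s².
v = v₀ + at → t = (3.5 − 11.0) / -0.8 = 9.38 s
v² = v₀² + 2aΔx → Δx = (3.5² − 11.0²)/(2·-0.8) = 68.0 m

Phase 2 (decelerating): v₀ = 3.50 m/s, a = -0.7 m/s².
v² = v₀² + 2aΔx = 3.50² + 2·-0.7·2 = 9.45 → v = 3.07 m/s
t = (v − v₀)/a = (3.07 − 3.50)/-0.7 = 0.608 s

Phase 3 (constant speed): v₀ = 3.07 m/s, a = 0 m/s².
v = v₀ + at = 3.07 + (0)(17.5) = 3.07 m/s
Δx = v₀t + ½at² = 3.07·17.5 + 0.5·0·17.5² = 53.8 m
Total time = 9.38 + 0.608 + 17.5 = 27.5 s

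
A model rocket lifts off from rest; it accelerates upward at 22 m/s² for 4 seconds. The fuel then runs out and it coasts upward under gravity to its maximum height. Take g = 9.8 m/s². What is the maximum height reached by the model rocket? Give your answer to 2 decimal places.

571.10 m

Phase 1 (powered ascent): v₀ = 0 m/s, a = 22 m/s².
v = v₀ + at = 0 + (22)(4) = 88.0 m/s
Δx = v₀t + ½at² = 0·4 + 0.5·22·4² = 176 m

Phase 2 (coasting upward): v₀ = 88.0 m/s, a = -9.8 m/s².
v = v₀ + at → t = (0 − 88.0) / -9.8 = 8.98 s
v² = v₀² + 2aΔx → Δx = (0² − 88.0²)/(2·-9.8) = 395 m
Maximum height = 176 + 395 = 571 m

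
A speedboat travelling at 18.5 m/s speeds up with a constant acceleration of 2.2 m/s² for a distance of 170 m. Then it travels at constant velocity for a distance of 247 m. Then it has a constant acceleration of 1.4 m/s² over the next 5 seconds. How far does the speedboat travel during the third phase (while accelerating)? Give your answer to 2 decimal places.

182.59 m

Phase 1 (accelerating): v₀ = 18.5 m/s, a = 2.2 m/s².
v² = v₀² + 2aΔx = 18.5² + 2·2.2·170 = 1090 → v = 33.0 m/s
t = (v − v₀)/a = (33.0 − 18.5)/2.2 = 6.60 s

Phase 2 (constant speed): v₀ = 33.0 m/s, a = 0 m/s².
Constant speed: t = d/v = 247/33.0 = 7.48 s

Phase 3 (accelerating): v₀ = 33.0 m/s, a = 1.4 m/s².
v = v₀ + at = 33.0 + (1.4)(5) = 40.0 m/s
Δx = v₀t + ½at² = 33.0·5 + 0.5·1.4·5² = 183 m
Distance in phase 3 = 183 m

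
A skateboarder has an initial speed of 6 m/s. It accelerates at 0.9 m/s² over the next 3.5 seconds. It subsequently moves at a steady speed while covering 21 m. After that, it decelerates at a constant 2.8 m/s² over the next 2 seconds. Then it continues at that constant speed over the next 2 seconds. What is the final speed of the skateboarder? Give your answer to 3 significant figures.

3.55 m/s

Phase 1 (accelerating): v₀ = 6.00 m/s, a = 0.9 m/s².
v = v₀ + at = 6.00 + (0.9)(3.5) = 9.15 m/s
Δx = v₀t + ½at² = 6.00·3.5 + 0.5·0.9·3.5² = 26.5 m

Phase 2 (constant speed): v₀ = 9.15 m/s, a = 0 m/s².
Constant speed: t = d/v = 21/9.15 = 2.30 s

Phase 3 (decelerating): v₀ = 9.15 m/s, a = -2.8 m/s².
v = v₀ + at = 9.15 + (-2.8)(2) = 3.55 m/s
Δx = v₀t + ½at² = 9.15·2 + 0.5·-2.8·2² = 12.7 m

Phase 4 (constant speed): v₀ = 3.55 m/s, a = 0 m/s².
v = v₀ + at = 3.55 + (0)(2) = 3.55 m/s
Δx = v₀t + ½at² = 3.55·2 + 0.5·0·2² = 7.10 m
Final speed = 3.55 m/s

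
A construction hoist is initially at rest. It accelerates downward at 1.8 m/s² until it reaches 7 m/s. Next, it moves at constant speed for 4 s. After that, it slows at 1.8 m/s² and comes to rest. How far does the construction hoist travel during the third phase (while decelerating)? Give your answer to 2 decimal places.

Phase 1 (accelerating): v₀ = 0 m/s, a = 1.8 m/s².
v = v₀ + at → t = (7 − 0) / 1.8 = 3.89 s
v² = v₀² + 2aΔx → Δx = (7² − 0²)/(2·1.8) = 13.6 m

Phase 2 (constant speed): v₀ = 7.00 m/s, a = 0 m/s².
v = v₀ + at = 7.00 + (0)(4) = 7.00 m/s
Δx = v₀t + ½at² = 7.00·4 + 0.5·0·4² = 28.0 m

Phase 3 (decelerating): v₀ = 7.00 m/s, a = -1.8 m/s².
v = v₀ + at → t = (0 − 7.00) / -1.8 = 3.89 s
v² = v₀² + 2aΔx → Δx = (0² − 7.00²)/(2·-1.8) = 13.6 m
Distance in phase 3 = 13.6 m

13.61 m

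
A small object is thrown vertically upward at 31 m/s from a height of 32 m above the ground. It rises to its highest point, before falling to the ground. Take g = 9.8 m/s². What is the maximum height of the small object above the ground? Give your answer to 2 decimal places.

81.03 m

Phase 1 (rising): v₀ = 31.0 m/s, a = -9.8 m/s².
v = v₀ + at → t = (0 − 31.0) / -9.8 = 3.16 s
v² = v₀² + 2aΔx → Δx = (0² − 31.0²)/(2·-9.8) = 49.0 m
Maximum height = 32 + 49.0 = 81.0 m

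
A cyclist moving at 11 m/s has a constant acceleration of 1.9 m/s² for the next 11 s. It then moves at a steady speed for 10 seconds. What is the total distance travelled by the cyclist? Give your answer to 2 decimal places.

554.95 m

Phase 1 (accelerating): v₀ = 11.0 m/s, a = 1.9 m/s².
v = v₀ + at = 11.0 + (1.9)(11) = 31.9 m/s
Δx = v₀t + ½at² = 11.0·11 + 0.5·1.9·11² = 236 m

Phase 2 (constant speed): v₀ = 31.9 m/s, a = 0 m/s².
v = v₀ + at = 31.9 + (0)(10) = 31.9 m/s
Δx = v₀t + ½at² = 31.9·10 + 0.5·0·10² = 319 m
Total distance = 236 + 319 = 555 m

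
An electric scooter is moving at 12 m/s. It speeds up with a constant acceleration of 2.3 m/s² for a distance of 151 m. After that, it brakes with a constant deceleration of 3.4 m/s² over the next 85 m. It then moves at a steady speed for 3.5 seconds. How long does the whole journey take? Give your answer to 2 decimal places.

14.64 s

Phase 1 (accelerating): v₀ = 12.0 m/s, a = 2.3 m/s².
v² = v₀² + 2aΔx = 12.0² + 2·2.3·151 = 839 → v = 29.0 m/s
t = (v − v₀)/a = (29.0 − 12.0)/2.3 = 7.37 s

Phase 2 (decelerating): v₀ = 29.0 m/s, a = -3.4 m/s².
v² = v₀² + 2aΔx = 29.0² + 2·-3.4·85 = 261 → v = 16.1 m/s
t = (v − v₀)/a = (16.1 − 29.0)/-3.4 = 3.77 s

Phase 3 (constant speed): v₀ = 16.1 m/s, a = 0 m/s².
v = v₀ + at = 16.1 + (0)(3.5) = 16.1 m/s
Δx = v₀t + ½at² = 16.1·3.5 + 0.5·0·3.5² = 56.5 m
Total time = 7.37 + 3.77 + 3.50 = 14.6 s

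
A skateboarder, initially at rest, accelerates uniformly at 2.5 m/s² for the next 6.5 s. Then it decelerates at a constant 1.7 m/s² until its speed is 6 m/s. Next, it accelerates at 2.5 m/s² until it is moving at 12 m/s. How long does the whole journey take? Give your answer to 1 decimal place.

14.9 s

Phase 1 (accelerating): v₀ = 0 m/s, a = 2.5 m/s².
v = v₀ + at = 0 + (2.5)(6.5) = 16.2 m/s
Δx = v₀t + ½at² = 0·6.5 + 0.5·2.5·6.5² = 52.8 m

Phase 2 (decelerating): v₀ = 16.2 m/s, a = -1.7 m/s².
v = v₀ + at → t = (6 − 16.2) / -1.7 = 6.03 s
v² = v₀² + 2aΔx → Δx = (6² − 16.2²)/(2·-1.7) = 67.1 m

Phase 3 (accelerating): v₀ = 6.00 m/s, a = 2.5 m/s².
v = v₀ + at → t = (12 − 6.00) / 2.5 = 2.40 s
v² = v₀² + 2aΔx → Δx = (12² − 6.00²)/(2·2.5) = 21.6 m
Total time = 6.50 + 6.03 + 2.40 = 14.9 s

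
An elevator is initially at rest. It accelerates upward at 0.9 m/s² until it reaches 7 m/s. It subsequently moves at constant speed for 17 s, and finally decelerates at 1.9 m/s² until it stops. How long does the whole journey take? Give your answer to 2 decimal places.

28.46 s

Phase 1 (accelerating): v₀ = 0 m/s, a = 0.9 m/s².
v = v₀ + at → t = (7 − 0) / 0.9 = 7.78 s
v² = v₀² + 2aΔx → Δx = (7² − 0²)/(2·0.9) = 27.2 m

Phase 2 (constant speed): v₀ = 7.00 m/s, a = 0 m/s².
v = v₀ + at = 7.00 + (0)(17) = 7.00 m/s
Δx = v₀t + ½at² = 7.00·17 + 0.5·0·17² = 119 m

Phase 3 (decelerating): v₀ = 7.00 m/s, a = -1.9 m/s².
v = v₀ + at → t = (0 − 7.00) / -1.9 = 3.68 s
v² = v₀² + 2aΔx → Δx = (0² − 7.00²)/(2·-1.9) = 12.9 m
Total time = 7.78 + 17.0 + 3.68 = 28.5 s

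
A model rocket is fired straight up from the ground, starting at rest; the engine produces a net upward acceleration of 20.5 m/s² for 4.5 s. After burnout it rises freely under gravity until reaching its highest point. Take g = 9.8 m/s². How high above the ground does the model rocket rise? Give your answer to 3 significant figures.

642 m

Phase 1 (powered ascent): v₀ = 0 m/s, a = 20.5 m/s².
v = v₀ + at = 0 + (20.5)(4.5) = 92.2 m/s
Δx = v₀t + ½at² = 0·4.5 + 0.5·20.5·4.5² = 208 m

Phase 2 (coasting upward): v₀ = 92.2 m/s, a = -9.8 m/s².
v = v₀ + at → t = (0 − 92.2) / -9.8 = 9.41 s
v² = v₀² + 2aΔx → Δx = (0² − 92.2²)/(2·-9.8) = 434 m
Maximum height = 208 + 434 = 642 m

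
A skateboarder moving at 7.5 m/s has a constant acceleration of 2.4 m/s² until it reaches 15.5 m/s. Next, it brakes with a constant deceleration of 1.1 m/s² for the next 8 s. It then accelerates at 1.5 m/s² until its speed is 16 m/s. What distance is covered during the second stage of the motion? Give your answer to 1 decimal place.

88.8 m

Phase 1 (accelerating): v₀ = 7.50 m/s, a = 2.4 m/s².
v = v₀ + at → t = (15.5 − 7.50) / 2.4 = 3.33 s
v² = v₀² + 2aΔx → Δx = (15.5² − 7.50²)/(2·2.4) = 38.3 m

Phase 2 (decelerating): v₀ = 15.5 m/s, a = -1.1 m/s².
v = v₀ + at = 15.5 + (-1.1)(8) = 6.70 m/s
Δx = v₀t + ½at² = 15.5·8 + 0.5·-1.1·8² = 88.8 m
Distance in phase 2 = 88.8 m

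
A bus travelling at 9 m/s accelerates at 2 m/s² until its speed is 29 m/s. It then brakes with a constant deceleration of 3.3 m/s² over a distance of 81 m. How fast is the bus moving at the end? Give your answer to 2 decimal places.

Phase 1 (accelerating): v₀ = 9.00 m/s, a = 2 m/s².
v = v₀ + at → t = (29 − 9.00) / 2 = 10.0 s
v² = v₀² + 2aΔx → Δx = (29² − 9.00²)/(2·2) = 190 m

Phase 2 (decelerating): v₀ = 29.0 m/s, a = -3.3 m/s².
v² = v₀² + 2aΔx = 29.0² + 2·-3.3·81 = 306 → v = 17.5 m/s
t = (v − v₀)/a = (17.5 − 29.0)/-3.3 = 3.48 s
Final speed = 17.5 m/s

17.50 m/s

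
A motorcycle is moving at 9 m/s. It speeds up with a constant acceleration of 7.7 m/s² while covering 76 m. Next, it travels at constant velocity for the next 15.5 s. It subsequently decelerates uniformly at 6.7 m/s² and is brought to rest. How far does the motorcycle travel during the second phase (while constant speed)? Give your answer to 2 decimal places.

548.31 m

Phase 1 (accelerating): v₀ = 9.00 m/s, a = 7.7 m/s².
v² = v₀² + 2aΔx = 9.00² + 2·7.7·76 = 1250 → v = 35.4 m/s
t = (v − v₀)/a = (35.4 − 9.00)/7.7 = 3.43 s

Phase 2 (constant speed): v₀ = 35.4 m/s, a = 0 m/s².
v = v₀ + at = 35.4 + (0)(15.5) = 35.4 m/s
Δx = v₀t + ½at² = 35.4·15.5 + 0.5·0·15.5² = 548 m
Distance in phase 2 = 548 m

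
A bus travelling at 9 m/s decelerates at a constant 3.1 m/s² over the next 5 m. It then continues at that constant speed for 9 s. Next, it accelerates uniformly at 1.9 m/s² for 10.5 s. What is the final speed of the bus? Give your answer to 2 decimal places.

27.02 m/s

Phase 1 (decelerating): v₀ = 9.00 m/s, a = -3.1 m/s².
v² = v₀² + 2aΔx = 9.00² + 2·-3.1·5 = 50.0 → v = 7.07 m/s
t = (v − v₀)/a = (7.07 − 9.00)/-3.1 = 0.622 s

Phase 2 (constant speed): v₀ = 7.07 m/s, a = 0 m/s².
v = v₀ + at = 7.07 + (0)(9) = 7.07 m/s
Δx = v₀t + ½at² = 7.07·9 + 0.5·0·9² = 63.6 m

Phase 3 (accelerating): v₀ = 7.07 m/s, a = 1.9 m/s².
v = v₀ + at = 7.07 + (1.9)(10.5) = 27.0 m/s
Δx = v₀t + ½at² = 7.07·10.5 + 0.5·1.9·10.5² = 179 m
Final speed = 27.0 m/s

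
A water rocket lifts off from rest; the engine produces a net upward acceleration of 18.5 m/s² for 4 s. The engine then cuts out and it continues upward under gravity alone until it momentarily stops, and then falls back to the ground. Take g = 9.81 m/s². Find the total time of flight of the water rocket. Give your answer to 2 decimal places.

Phase 1 (powered ascent): v₀ = 0 m/s, a = 18.5 m/s².
v = v₀ + at = 0 + (18.5)(4) = 74.0 m/s
Δx = v₀t + ½at² = 0·4 + 0.5·18.5·4² = 148 m

Phase 2 (coasting upward): v₀ = 74.0 m/s, a = -9.81 m/s².
v = v₀ + at → t = (0 − 74.0) / -9.81 = 7.54 s
v² = v₀² + 2aΔx → Δx = (0² − 74.0²)/(2·-9.81) = 279 m

Phase 3 (free fall): v₀ = 0 m/s, a = -9.81 m/s².
Falls 427 m from rest: t = √(2·427/9.81) = 9.33 s; v = g·t = 91.5 m/s.
Total time = 4.00 + 7.54 + 9.33 = 20.9 s

20.87 s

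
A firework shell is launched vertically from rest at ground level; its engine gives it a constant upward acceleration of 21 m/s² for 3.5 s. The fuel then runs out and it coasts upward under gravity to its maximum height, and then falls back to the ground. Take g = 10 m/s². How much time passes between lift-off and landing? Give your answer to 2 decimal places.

Phase 1 (powered ascent): v₀ = 0 m/s, a = 21 m/s².
v = v₀ + at = 0 + (21)(3.5) = 73.5 m/s
Δx = v₀t + ½at² = 0·3.5 + 0.5·21·3.5² = 129 m

Phase 2 (coasting upward): v₀ = 73.5 m/s, a = -10 m/s².
v = v₀ + at → t = (0 − 73.5) / -10 = 7.35 s
v² = v₀² + 2aΔx → Δx = (0² − 73.5²)/(2·-10) = 270 m

Phase 3 (free fall): v₀ = 0 m/s, a = -10 m/s².
Falls 399 m from rest: t = √(2·399/10) = 8.93 s; v = g·t = 89.3 m/s.
Total time = 3.50 + 7.35 + 8.93 = 19.8 s

19.78 s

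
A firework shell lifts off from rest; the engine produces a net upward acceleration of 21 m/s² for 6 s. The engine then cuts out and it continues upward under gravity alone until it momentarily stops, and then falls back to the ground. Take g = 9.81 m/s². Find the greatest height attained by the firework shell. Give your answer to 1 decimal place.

1187.2 m

Phase 1 (powered ascent): v₀ = 0 m/s, a = 21 m/s².
v = v₀ + at = 0 + (21)(6) = 126 m/s
Δx = v₀t + ½at² = 0·6 + 0.5·21·6² = 378 m

Phase 2 (coasting upward): v₀ = 126 m/s, a = -9.81 m/s².
v = v₀ + at → t = (0 − 126) / -9.81 = 12.8 s
v² = v₀² + 2aΔx → Δx = (0² − 126²)/(2·-9.81) = 809 m
Maximum height = 378 + 809 = 1190 m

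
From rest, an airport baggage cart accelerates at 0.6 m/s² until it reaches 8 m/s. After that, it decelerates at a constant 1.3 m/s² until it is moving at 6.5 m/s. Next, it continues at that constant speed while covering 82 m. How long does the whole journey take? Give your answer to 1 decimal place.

27.1 s

Phase 1 (accelerating): v₀ = 0 m/s, a = 0.6 m/s².
v = v₀ + at → t = (8 − 0) / 0.6 = 13.3 s
v² = v₀² + 2aΔx → Δx = (8² − 0²)/(2·0.6) = 53.3 m

Phase 2 (decelerating): v₀ = 8.00 m/s, a = -1.3 m/s².
v = v₀ + at → t = (6.5 − 8.00) / -1.3 = 1.15 s
v² = v₀² + 2aΔx → Δx = (6.5² − 8.00²)/(2·-1.3) = 8.37 m

Phase 3 (constant speed): v₀ = 6.50 m/s, a = 0 m/s².
Constant speed: t = d/v = 82/6.50 = 12.6 s
Total time = 13.3 + 1.15 + 12.6 = 27.1 s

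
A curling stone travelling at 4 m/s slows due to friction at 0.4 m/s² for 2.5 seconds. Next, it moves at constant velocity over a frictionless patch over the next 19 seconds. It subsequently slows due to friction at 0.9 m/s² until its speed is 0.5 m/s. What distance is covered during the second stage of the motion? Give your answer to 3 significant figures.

57.0 m

Phase 1 (decelerating): v₀ = 4.00 m/s, a = -0.4 m/s².
v = v₀ + at = 4.00 + (-0.4)(2.5) = 3.00 m/s
Δx = v₀t + ½at² = 4.00·2.5 + 0.5·-0.4·2.5² = 8.75 m

Phase 2 (constant speed): v₀ = 3.00 m/s, a = 0 m/s².
v = v₀ + at = 3.00 + (0)(19) = 3.00 m/s
Δx = v₀t + ½at² = 3.00·19 + 0.5·0·19² = 57.0 m
Distance in phase 2 = 57.0 m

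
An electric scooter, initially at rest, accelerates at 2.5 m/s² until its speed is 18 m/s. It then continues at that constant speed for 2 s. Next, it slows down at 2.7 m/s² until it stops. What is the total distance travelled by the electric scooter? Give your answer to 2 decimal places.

Phase 1 (accelerating): v₀ = 0 m/s, a = 2.5 m/s².
v = v₀ + at → t = (18 − 0) / 2.5 = 7.20 s
v² = v₀² + 2aΔx → Δx = (18² − 0²)/(2·2.5) = 64.8 m

Phase 2 (constant speed): v₀ = 18.0 m/s, a = 0 m/s².
v = v₀ + at = 18.0 + (0)(2) = 18.0 m/s
Δx = v₀t + ½at² = 18.0·2 + 0.5·0·2² = 36.0 m

Phase 3 (decelerating): v₀ = 18.0 m/s, a = -2.7 m/s².
v = v₀ + at → t = (0 − 18.0) / -2.7 = 6.67 s
v² = v₀² + 2aΔx → Δx = (0² − 18.0²)/(2·-2.7) = 60.0 m
Total distance = 64.8 + 36.0 + 60.0 = 161 m

160.80 m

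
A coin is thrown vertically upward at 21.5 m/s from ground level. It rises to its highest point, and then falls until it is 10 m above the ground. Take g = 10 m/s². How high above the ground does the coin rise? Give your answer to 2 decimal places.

23.11 m

Phase 1 (rising): v₀ = 21.5 m/s, a = -10 m/s².
v = v₀ + at → t = (0 − 21.5) / -10 = 2.15 s
v² = v₀² + 2aΔx → Δx = (0² − 21.5²)/(2·-10) = 23.1 m
Maximum height = 23.1 m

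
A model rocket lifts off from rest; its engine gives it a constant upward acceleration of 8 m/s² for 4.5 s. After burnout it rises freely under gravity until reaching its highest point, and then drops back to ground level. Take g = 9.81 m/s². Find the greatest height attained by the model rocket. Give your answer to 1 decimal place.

147.1 m

Phase 1 (powered ascent): v₀ = 0 m/s, a = 8 m/s².
v = v₀ + at = 0 + (8)(4.5) = 36.0 m/s
Δx = v₀t + ½at² = 0·4.5 + 0.5·8·4.5² = 81.0 m

Phase 2 (coasting upward): v₀ = 36.0 m/s, a = -9.81 m/s².
v = v₀ + at → t = (0 − 36.0) / -9.81 = 3.67 s
v² = v₀² + 2aΔx → Δx = (0² − 36.0²)/(2·-9.81) = 66.1 m
Maximum height = 81.0 + 66.1 = 147 m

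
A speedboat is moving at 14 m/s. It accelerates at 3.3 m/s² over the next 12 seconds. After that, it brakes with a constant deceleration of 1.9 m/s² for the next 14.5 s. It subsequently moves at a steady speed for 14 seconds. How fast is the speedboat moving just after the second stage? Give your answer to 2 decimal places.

Phase 1 (accelerating): v₀ = 14.0 m/s, a = 3.3 m/s².
v = v₀ + at = 14.0 + (3.3)(12) = 53.6 m/s
Δx = v₀t + ½at² = 14.0·12 + 0.5·3.3·12² = 406 m

Phase 2 (decelerating): v₀ = 53.6 m/s, a = -1.9 m/s².
v = v₀ + at = 53.6 + (-1.9)(14.5) = 26.0 m/s
Δx = v₀t + ½at² = 53.6·14.5 + 0.5·-1.9·14.5² = 577 m
Speed at end of phase 2 = 26.0 m/s

26.05 m/s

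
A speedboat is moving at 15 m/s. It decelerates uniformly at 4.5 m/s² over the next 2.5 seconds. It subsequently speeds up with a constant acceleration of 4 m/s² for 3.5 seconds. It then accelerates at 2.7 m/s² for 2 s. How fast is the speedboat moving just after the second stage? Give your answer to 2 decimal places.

Phase 1 (decelerating): v₀ = 15.0 m/s, a = -4.5 m/s².
v = v₀ + at = 15.0 + (-4.5)(2.5) = 3.75 m/s
Δx = v₀t + ½at² = 15.0·2.5 + 0.5·-4.5·2.5² = 23.4 m

Phase 2 (accelerating): v₀ = 3.75 m/s, a = 4 m/s².
v = v₀ + at = 3.75 + (4)(3.5) = 17.8 m/s
Δx = v₀t + ½at² = 3.75·3.5 + 0.5·4·3.5² = 37.6 m
Speed at end of phase 2 = 17.8 m/s

17.75 m/s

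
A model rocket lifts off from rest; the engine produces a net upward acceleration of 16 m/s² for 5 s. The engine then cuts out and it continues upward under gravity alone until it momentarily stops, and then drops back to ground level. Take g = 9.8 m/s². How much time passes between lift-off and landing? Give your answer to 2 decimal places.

Phase 1 (powered ascent): v₀ = 0 m/s, a = 16 m/s².
v = v₀ + at = 0 + (16)(5) = 80.0 m/s
Δx = v₀t + ½at² = 0·5 + 0.5·16·5² = 200 m

Phase 2 (coasting upward): v₀ = 80.0 m/s, a = -9.8 m/s².
v = v₀ + at → t = (0 − 80.0) / -9.8 = 8.16 s
v² = v₀² + 2aΔx → Δx = (0² − 80.0²)/(2·-9.8) = 327 m

Phase 3 (free fall): v₀ = 0 m/s, a = -9.8 m/s².
Falls 527 m from rest: t = √(2·527/9.8) = 10.4 s; v = g·t = 102 m/s.
Total time = 5.00 + 8.16 + 10.4 = 23.5 s

23.53 s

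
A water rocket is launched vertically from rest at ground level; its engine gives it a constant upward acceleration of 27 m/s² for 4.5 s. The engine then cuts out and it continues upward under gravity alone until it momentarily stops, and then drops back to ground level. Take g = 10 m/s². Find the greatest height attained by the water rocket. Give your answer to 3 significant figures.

1010 m

Phase 1 (powered ascent): v₀ = 0 m/s, a = 27 m/s².
v = v₀ + at = 0 + (27)(4.5) = 122 m/s
Δx = v₀t + ½at² = 0·4.5 + 0.5·27·4.5² = 273 m

Phase 2 (coasting upward): v₀ = 122 m/s, a = -10 m/s².
v = v₀ + at → t = (0 − 122) / -10 = 12.2 s
v² = v₀² + 2aΔx → Δx = (0² − 122²)/(2·-10) = 738 m
Maximum height = 273 + 738 = 1010 m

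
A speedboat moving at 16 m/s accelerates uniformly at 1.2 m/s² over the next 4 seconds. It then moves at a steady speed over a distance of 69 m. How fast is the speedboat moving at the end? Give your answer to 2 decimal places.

Phase 1 (accelerating): v₀ = 16.0 m/s, a = 1.2 m/s².
v = v₀ + at = 16.0 + (1.2)(4) = 20.8 m/s
Δx = v₀t + ½at² = 16.0·4 + 0.5·1.2·4² = 73.6 m

Phase 2 (constant speed): v₀ = 20.8 m/s, a = 0 m/s².
Constant speed: t = d/v = 69/20.8 = 3.32 s
Final speed = 20.8 m/s

20.80 m/s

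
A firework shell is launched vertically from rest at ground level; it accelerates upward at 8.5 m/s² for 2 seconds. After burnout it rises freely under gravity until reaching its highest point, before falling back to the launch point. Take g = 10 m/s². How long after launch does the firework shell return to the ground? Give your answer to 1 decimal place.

Phase 1 (powered ascent): v₀ = 0 m/s, a = 8.5 m/s².
v = v₀ + at = 0 + (8.5)(2) = 17.0 m/s
Δx = v₀t + ½at² = 0·2 + 0.5·8.5·2² = 17.0 m

Phase 2 (coasting upward): v₀ = 17.0 m/s, a = -10 m/s².
v = v₀ + at → t = (0 − 17.0) / -10 = 1.70 s
v² = v₀² + 2aΔx → Δx = (0² − 17.0²)/(2·-10) = 14.4 m

Phase 3 (free fall): v₀ = 0 m/s, a = -10 m/s².
Falls 31.4 m from rest: t = √(2·31.4/10) = 2.51 s; v = g·t = 25.1 m/s.
Total time = 2.00 + 1.70 + 2.51 = 6.21 s

6.2 s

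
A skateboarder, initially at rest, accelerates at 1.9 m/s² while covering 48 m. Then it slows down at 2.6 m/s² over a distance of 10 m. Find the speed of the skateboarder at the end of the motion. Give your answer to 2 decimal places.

Phase 1 (accelerating): v₀ = 0 m/s, a = 1.9 m/s².
v² = v₀² + 2aΔx = 0² + 2·1.9·48 = 182 → v = 13.5 m/s
t = (v − v₀)/a = (13.5 − 0)/1.9 = 7.11 s

Phase 2 (decelerating): v₀ = 13.5 m/s, a = -2.6 m/s².
v² = v₀² + 2aΔx = 13.5² + 2·-2.6·10 = 130 → v = 11.4 m/s
t = (v − v₀)/a = (11.4 − 13.5)/-2.6 = 0.802 s
Final speed = 11.4 m/s

11.42 m/s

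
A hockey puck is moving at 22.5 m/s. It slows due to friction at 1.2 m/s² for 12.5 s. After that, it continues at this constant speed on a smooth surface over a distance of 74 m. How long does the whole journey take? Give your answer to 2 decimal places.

22.37 s

Phase 1 (decelerating): v₀ = 22.5 m/s, a = -1.2 m/s².
v = v₀ + at = 22.5 + (-1.2)(12.5) = 7.50 m/s
Δx = v₀t + ½at² = 22.5·12.5 + 0.5·-1.2·12.5² = 188 m

Phase 2 (constant speed): v₀ = 7.50 m/s, a = 0 m/s².
Constant speed: t = d/v = 74/7.50 = 9.87 s
Total time = 12.5 + 9.87 = 22.4 s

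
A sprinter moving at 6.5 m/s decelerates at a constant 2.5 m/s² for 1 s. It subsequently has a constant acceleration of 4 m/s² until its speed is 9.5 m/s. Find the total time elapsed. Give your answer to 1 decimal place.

Phase 1 (decelerating): v₀ = 6.50 m/s, a = -2.5 m/s².
v = v₀ + at = 6.50 + (-2.5)(1) = 4.00 m/s
Δx = v₀t + ½at² = 6.50·1 + 0.5·-2.5·1² = 5.25 m

Phase 2 (accelerating): v₀ = 4.00 m/s, a = 4 m/s².
v = v₀ + at → t = (9.5 − 4.00) / 4 = 1.38 s
v² = v₀² + 2aΔx → Δx = (9.5² − 4.00²)/(2·4) = 9.28 m
Total time = 1.00 + 1.38 = 2.38 s

2.4 s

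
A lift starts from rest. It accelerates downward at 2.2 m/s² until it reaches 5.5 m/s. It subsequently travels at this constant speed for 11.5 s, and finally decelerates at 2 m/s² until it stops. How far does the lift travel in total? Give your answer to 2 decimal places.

Phase 1 (accelerating): v₀ = 0 m/s, a = 2.2 m/s².
v = v₀ + at → t = (5.5 − 0) / 2.2 = 2.50 s
v² = v₀² + 2aΔx → Δx = (5.5² − 0²)/(2·2.2) = 6.87 m

Phase 2 (constant speed): v₀ = 5.50 m/s, a = 0 m/s².
v = v₀ + at = 5.50 + (0)(11.5) = 5.50 m/s
Δx = v₀t + ½at² = 5.50·11.5 + 0.5·0·11.5² = 63.2 m

Phase 3 (decelerating): v₀ = 5.50 m/s, a = -2 m/s².
v = v₀ + at → t = (0 − 5.50) / -2 = 2.75 s
v² = v₀² + 2aΔx → Δx = (0² − 5.50²)/(2·-2) = 7.56 m
Total distance = 6.87 + 63.2 + 7.56 = 77.7 m

77.69 m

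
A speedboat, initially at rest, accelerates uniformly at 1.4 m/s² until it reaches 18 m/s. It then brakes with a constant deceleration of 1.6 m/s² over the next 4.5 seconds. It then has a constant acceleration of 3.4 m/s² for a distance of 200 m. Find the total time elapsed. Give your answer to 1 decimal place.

Phase 1 (accelerating): v₀ = 0 m/s, a = 1.4 m/s².
v = v₀ + at → t = (18 − 0) / 1.4 = 12.9 s
v² = v₀² + 2aΔx → Δx = (18² − 0²)/(2·1.4) = 116 m

Phase 2 (decelerating): v₀ = 18.0 m/s, a = -1.6 m/s².
v = v₀ + at = 18.0 + (-1.6)(4.5) = 10.8 m/s
Δx = v₀t + ½at² = 18.0·4.5 + 0.5·-1.6·4.5² = 64.8 m

Phase 3 (accelerating): v₀ = 10.8 m/s, a = 3.4 m/s².
v² = v₀² + 2aΔx = 10.8² + 2·3.4·200 = 1480 → v = 38.4 m/s
t = (v − v₀)/a = (38.4 − 10.8)/3.4 = 8.13 s
Total time = 12.9 + 4.50 + 8.13 = 25.5 s

25.5 s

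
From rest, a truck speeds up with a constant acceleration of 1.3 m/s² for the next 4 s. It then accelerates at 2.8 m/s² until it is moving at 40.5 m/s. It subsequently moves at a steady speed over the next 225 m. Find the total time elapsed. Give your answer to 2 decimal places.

22.16 s

Phase 1 (accelerating): v₀ = 0 m/s, a = 1.3 m/s².
v = v₀ + at = 0 + (1.3)(4) = 5.20 m/s
Δx = v₀t + ½at² = 0·4 + 0.5·1.3·4² = 10.4 m

Phase 2 (accelerating): v₀ = 5.20 m/s, a = 2.8 m/s².
v = v₀ + at → t = (40.5 − 5.20) / 2.8 = 12.6 s
v² = v₀² + 2aΔx → Δx = (40.5² − 5.20²)/(2·2.8) = 288 m

Phase 3 (constant speed): v₀ = 40.5 m/s, a = 0 m/s².
Constant speed: t = d/v = 225/40.5 = 5.56 s
Total time = 4.00 + 12.6 + 5.56 = 22.2 s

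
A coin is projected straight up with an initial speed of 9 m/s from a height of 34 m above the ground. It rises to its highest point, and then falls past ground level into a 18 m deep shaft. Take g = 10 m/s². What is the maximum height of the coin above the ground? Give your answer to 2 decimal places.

Phase 1 (rising): v₀ = 9.00 m/s, a = -10 m/s².
v = v₀ + at → t = (0 − 9.00) / -10 = 0.900 s
v² = v₀² + 2aΔx → Δx = (0² − 9.00²)/(2·-10) = 4.05 m
Maximum height = 34 + 4.05 = 38.0 m

38.05 m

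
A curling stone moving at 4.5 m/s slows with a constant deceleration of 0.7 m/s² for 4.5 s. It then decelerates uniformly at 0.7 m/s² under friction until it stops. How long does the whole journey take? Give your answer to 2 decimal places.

Phase 1 (decelerating): v₀ = 4.50 m/s, a = -0.7 m/s².
v = v₀ + at = 4.50 + (-0.7)(4.5) = 1.35 m/s
Δx = v₀t + ½at² = 4.50·4.5 + 0.5·-0.7·4.5² = 13.2 m

Phase 2 (decelerating): v₀ = 1.35 m/s, a = -0.7 m/s².
v = v₀ + at → t = (0 − 1.35) / -0.7 = 1.93 s
v² = v₀² + 2aΔx → Δx = (0² − 1.35²)/(2·-0.7) = 1.30 m
Total time = 4.50 + 1.93 = 6.43 s

6.43 s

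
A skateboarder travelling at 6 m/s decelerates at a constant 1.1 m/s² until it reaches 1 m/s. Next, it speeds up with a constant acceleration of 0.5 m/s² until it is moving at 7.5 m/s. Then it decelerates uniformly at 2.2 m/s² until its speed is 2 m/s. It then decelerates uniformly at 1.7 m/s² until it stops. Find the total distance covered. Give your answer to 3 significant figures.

Phase 1 (decelerating): v₀ = 6.00 m/s, a = -1.1 m/s².
v = v₀ + at → t = (1 − 6.00) / -1.1 = 4.55 s
v² = v₀² + 2aΔx → Δx = (1² − 6.00²)/(2·-1.1) = 15.9 m

Phase 2 (accelerating): v₀ = 1.00 m/s, a = 0.5 m/s².
v = v₀ + at → t = (7.5 − 1.00) / 0.5 = 13.0 s
v² = v₀² + 2aΔx → Δx = (7.5² − 1.00²)/(2·0.5) = 55.2 m

Phase 3 (decelerating): v₀ = 7.50 m/s, a = -2.2 m/s².
v = v₀ + at → t = (2 − 7.50) / -2.2 = 2.50 s
v² = v₀² + 2aΔx → Δx = (2² − 7.50²)/(2·-2.2) = 11.9 m

Phase 4 (decelerating): v₀ = 2.00 m/s, a = -1.7 m/s².
v = v₀ + at → t = (0 − 2.00) / -1.7 = 1.18 s
v² = v₀² + 2aΔx → Δx = (0² − 2.00²)/(2·-1.7) = 1.18 m
Total distance = 15.9 + 55.2 + 11.9 + 1.18 = 84.2 m

84.2 m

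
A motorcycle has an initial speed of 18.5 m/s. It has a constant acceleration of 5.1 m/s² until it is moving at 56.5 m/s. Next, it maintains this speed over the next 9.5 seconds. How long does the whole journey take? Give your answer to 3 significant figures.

Phase 1 (accelerating): v₀ = 18.5 m/s, a = 5.1 m/s².
v = v₀ + at → t = (56.5 − 18.5) / 5.1 = 7.45 s
v² = v₀² + 2aΔx → Δx = (56.5² − 18.5²)/(2·5.1) = 279 m

Phase 2 (constant speed): v₀ = 56.5 m/s, a = 0 m/s².
v = v₀ + at = 56.5 + (0)(9.5) = 56.5 m/s
Δx = v₀t + ½at² = 56.5·9.5 + 0.5·0·9.5² = 537 m
Total time = 7.45 + 9.50 = 17.0 s

17.0 s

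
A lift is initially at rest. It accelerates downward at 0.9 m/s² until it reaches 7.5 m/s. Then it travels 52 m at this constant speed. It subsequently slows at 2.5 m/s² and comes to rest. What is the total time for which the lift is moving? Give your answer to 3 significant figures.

Phase 1 (accelerating): v₀ = 0 m/s, a = 0.9 m/s².
v = v₀ + at → t = (7.5 − 0) / 0.9 = 8.33 s
v² = v₀² + 2aΔx → Δx = (7.5² − 0²)/(2·0.9) = 31.2 m

Phase 2 (constant speed): v₀ = 7.50 m/s, a = 0 m/s².
Constant speed: t = d/v = 52/7.50 = 6.93 s

Phase 3 (decelerating): v₀ = 7.50 m/s, a = -2.5 m/s².
v = v₀ + at → t = (0 − 7.50) / -2.5 = 3.00 s
v² = v₀² + 2aΔx → Δx = (0² − 7.50²)/(2·-2.5) = 11.2 m
Total time = 8.33 + 6.93 + 3.00 = 18.3 s

18.3 s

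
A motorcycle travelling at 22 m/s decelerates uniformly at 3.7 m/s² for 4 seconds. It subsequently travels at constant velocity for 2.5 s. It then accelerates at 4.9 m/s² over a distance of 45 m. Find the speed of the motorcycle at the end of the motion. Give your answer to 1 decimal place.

Phase 1 (decelerating): v₀ = 22.0 m/s, a = -3.7 m/s².
v = v₀ + at = 22.0 + (-3.7)(4) = 7.20 m/s
Δx = v₀t + ½at² = 22.0·4 + 0.5·-3.7·4² = 58.4 m

Phase 2 (constant speed): v₀ = 7.20 m/s, a = 0 m/s².
v = v₀ + at = 7.20 + (0)(2.5) = 7.20 m/s
Δx = v₀t + ½at² = 7.20·2.5 + 0.5·0·2.5² = 18.0 m

Phase 3 (accelerating): v₀ = 7.20 m/s, a = 4.9 m/s².
v² = v₀² + 2aΔx = 7.20² + 2·4.9·45 = 493 → v = 22.2 m/s
t = (v − v₀)/a = (22.2 − 7.20)/4.9 = 3.06 s
Final speed = 22.2 m/s

22.2 m/s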